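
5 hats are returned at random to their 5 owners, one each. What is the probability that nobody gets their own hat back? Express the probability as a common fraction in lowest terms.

11/30

There are 5! = 120 assignments.
By inclusion-exclusion, assignments with no fixed points: C(5,0)·5! − C(5,1)·4! + C(5,2)·3! − C(5,3)·2! + C(5,4)·1! − C(5,5)·0! = 44.
Probability = 44/120 = 11/30.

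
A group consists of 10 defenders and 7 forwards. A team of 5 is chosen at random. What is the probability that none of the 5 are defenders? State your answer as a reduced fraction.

There are C(17,5) = 6188 possible selections.
Selections with no defenders (all forwards): C(7,5) = 21.
Probability = 21/6188 = 3/884.

3/884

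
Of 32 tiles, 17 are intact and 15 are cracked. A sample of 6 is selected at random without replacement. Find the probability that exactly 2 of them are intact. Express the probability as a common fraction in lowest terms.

The sample space is all 6-subsets of the 32: C(32,6) = 906192.
Selections with exactly 2 intact: choose 2 of the 17 intact and 4 of the 15 cracked, C(17,2)·C(15,4) = 136·1365 = 185640.
Probability = 185640/906192 = 1105/5394.

1105/5394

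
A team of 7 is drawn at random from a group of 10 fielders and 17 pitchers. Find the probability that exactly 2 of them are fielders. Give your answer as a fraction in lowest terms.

238/759

There are C(27,7) = 888030 ways to choose 7 from 27.
Selections with exactly 2 fielders: choose 2 of the 10 fielders and 5 of the 17 pitchers, C(10,2)·C(17,5) = 45·6188 = 278460.
Probability = 278460/888030 = 238/759.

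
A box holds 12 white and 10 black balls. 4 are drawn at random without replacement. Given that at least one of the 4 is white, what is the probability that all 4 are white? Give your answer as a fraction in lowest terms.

99/1421

Work in counts. Selections with at least one white: C(22,4) − C(10,4) = 7315 − 210 = 7105.
Of those, selections where all 4 are white: C(12,4) = 495.
Conditional probability = 495/7105 = 99/1421.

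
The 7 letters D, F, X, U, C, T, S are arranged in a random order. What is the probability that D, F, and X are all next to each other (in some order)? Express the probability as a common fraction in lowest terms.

There are 7! = 5040 arrangements.
Treat the three as one block: 5! placements × 3! orders within the block = 120·6 = 720.
Probability = 720/5040 = 1/7.

1/7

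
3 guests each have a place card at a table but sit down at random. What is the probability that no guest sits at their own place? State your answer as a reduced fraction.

There are 3! = 6 seatings.
By inclusion-exclusion, seatings with no fixed points: C(3,0)·3! − C(3,1)·2! + C(3,2)·1! − C(3,3)·0! = 2.
Probability = 2/6 = 1/3.

1/3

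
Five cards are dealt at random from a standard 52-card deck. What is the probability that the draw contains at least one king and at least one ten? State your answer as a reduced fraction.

There are C(52,5) = 2598960 possible draws.
By inclusion-exclusion on the complements, draws missing all kings or all tens: C(48,5) + C(48,5) − C(44,5) = 1712304 + 1712304 − 1086008 = 2338600.
So draws with at least one of each: 2598960 − 2338600 = 260360, probability 260360/2598960 = 6509/64974.

6509/64974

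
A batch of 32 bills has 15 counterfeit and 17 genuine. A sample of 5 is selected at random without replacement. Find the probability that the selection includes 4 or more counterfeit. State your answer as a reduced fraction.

There are C(32,5) = 201376 ways to choose the 5.
Favorable selections (4 or more counterfeit): C(15,4)·C(17,1) + C(15,5)·C(17,0) = 23205 + 3003 = 26208.
Probability = 26208/201376 = 117/899.

117/899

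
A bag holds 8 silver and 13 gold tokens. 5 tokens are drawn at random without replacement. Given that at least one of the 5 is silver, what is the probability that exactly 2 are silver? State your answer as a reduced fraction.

4004/9531

Work in counts. Selections with at least one silver: C(21,5) − C(13,5) = 20349 − 1287 = 19062.
Of those, selections where exactly 2 are silver: C(8,2)·C(13,3) = 28·286 = 8008.
Conditional probability = 8008/19062 = 4004/9531.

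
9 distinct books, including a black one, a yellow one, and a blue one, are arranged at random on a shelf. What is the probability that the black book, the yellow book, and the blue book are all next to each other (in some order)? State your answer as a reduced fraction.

There are 9! = 362880 arrangements.
Treat the three as one block: 7! placements × 3! orders within the block = 5040·6 = 30240.
Probability = 30240/362880 = 1/12.

1/12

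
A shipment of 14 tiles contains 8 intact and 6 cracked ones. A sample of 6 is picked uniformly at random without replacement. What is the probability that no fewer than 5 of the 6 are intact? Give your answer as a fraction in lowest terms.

4/33

There are C(14,6) = 3003 ways to choose the 6.
Favorable selections (no fewer than 5 intact): C(8,5)·C(6,1) + C(8,6)·C(6,0) = 336 + 28 = 364.
Probability = 364/3003 = 4/33.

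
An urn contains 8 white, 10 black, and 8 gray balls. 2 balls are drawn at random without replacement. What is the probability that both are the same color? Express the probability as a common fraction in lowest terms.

101/325

There are C(26,2) = 325 ways to draw 2 balls.
All same color: C(8,2) + C(10,2) + C(8,2) = 28 + 45 + 28 = 101.
Probability = 101/325.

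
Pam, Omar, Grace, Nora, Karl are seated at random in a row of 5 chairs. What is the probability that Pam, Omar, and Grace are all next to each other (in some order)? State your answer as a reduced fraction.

3/10

There are 5! = 120 arrangements.
Treat the three as one block: 3! placements × 3! orders within the block = 6·6 = 36.
Probability = 36/120 = 3/10.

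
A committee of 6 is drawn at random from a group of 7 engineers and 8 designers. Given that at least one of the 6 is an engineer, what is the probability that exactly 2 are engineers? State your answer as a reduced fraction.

70/237

Work in counts. Selections with at least one engineer: C(15,6) − C(8,6) = 5005 − 28 = 4977.
Of those, selections where exactly 2 are engineers: C(7,2)·C(8,4) = 21·70 = 1470.
Conditional probability = 1470/4977 = 70/237.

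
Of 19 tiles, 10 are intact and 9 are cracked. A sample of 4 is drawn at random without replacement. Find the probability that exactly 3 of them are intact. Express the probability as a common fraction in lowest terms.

90/323

There are C(19,4) = 3876 ways to choose 4 from 19.
Selections with exactly 3 intact: choose 3 of the 10 intact and 1 of the 9 cracked, C(10,3)·C(9,1) = 120·9 = 1080.
Probability = 1080/3876 = 90/323.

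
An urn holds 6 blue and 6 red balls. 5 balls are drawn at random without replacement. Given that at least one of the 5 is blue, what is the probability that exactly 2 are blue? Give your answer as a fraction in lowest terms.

50/131

Work in counts. Selections with at least one blue: C(12,5) − C(6,5) = 792 − 6 = 786.
Of those, selections where exactly 2 are blue: C(6,2)·C(6,3) = 15·20 = 300.
Conditional probability = 300/786 = 50/131.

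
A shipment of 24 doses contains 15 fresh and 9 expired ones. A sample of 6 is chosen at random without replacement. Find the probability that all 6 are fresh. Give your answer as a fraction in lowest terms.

65/1748

There are C(24,6) = 134596 possible selections.
Selections with all fresh: C(15,6) = 5005.
Probability = 5005/134596 = 65/1748.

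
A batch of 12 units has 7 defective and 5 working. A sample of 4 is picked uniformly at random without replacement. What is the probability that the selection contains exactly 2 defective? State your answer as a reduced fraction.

14/33

There are C(12,4) = 495 ways to choose 4 from 12.
Selections with exactly 2 defective: choose 2 of the 7 defective and 2 of the 5 working, C(7,2)·C(5,2) = 21·10 = 210.
Probability = 210/495 = 14/33.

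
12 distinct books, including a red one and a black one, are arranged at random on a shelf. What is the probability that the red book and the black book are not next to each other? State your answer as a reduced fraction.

5/6

There are 12! = 479001600 arrangements.
Arrangements with the red book and the black book adjacent: 2·11! = 79833600.
So not adjacent: 479001600 − 79833600 = 399168000, probability 399168000/479001600 = 5/6.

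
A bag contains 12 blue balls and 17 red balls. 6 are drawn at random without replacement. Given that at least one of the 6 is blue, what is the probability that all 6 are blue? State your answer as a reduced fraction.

33/16523

Work in counts. Selections with at least one blue: C(29,6) − C(17,6) = 475020 − 12376 = 462644.
Of those, selections where all 6 are blue: C(12,6) = 924.
Conditional probability = 924/462644 = 33/16523.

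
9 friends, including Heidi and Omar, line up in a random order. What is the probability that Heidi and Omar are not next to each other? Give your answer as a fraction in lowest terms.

7/9

There are 9! = 362880 arrangements.
Arrangements with Heidi and Omar adjacent: 2·8! = 80640.
So not adjacent: 362880 − 80640 = 282240, probability 282240/362880 = 7/9.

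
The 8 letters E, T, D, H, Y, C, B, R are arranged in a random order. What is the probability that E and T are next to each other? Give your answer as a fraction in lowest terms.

There are 8! = 40320 arrangements.
Treat E and T as a block: 7! arrangements of the blocks × 2 orders within the block = 2·5040 = 10080.
Probability = 10080/40320 = 1/4.

1/4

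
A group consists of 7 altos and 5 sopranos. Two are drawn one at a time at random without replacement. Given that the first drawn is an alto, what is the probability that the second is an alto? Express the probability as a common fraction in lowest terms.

After removing one alto, 11 remain: 6 altos and 5 sopranos.
So the probability the next is an alto is 6/11.

6/11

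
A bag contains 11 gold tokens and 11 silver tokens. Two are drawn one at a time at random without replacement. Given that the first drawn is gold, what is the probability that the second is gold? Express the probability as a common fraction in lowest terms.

10/21

After removing one gold, 21 remain: 10 gold and 11 silver.
So the probability the next is gold is 10/21.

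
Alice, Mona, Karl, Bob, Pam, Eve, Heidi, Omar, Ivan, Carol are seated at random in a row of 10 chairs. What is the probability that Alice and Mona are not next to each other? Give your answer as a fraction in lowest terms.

There are 10! = 3628800 arrangements.
Arrangements with Alice and Mona adjacent: 2·9! = 725760.
So not adjacent: 3628800 − 725760 = 2903040, probability 2903040/3628800 = 4/5.

4/5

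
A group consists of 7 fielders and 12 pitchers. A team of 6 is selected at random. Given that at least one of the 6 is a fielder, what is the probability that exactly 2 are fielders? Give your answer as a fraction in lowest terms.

165/416

Work in counts. Selections with at least one fielder: C(19,6) − C(12,6) = 27132 − 924 = 26208.
Of those, selections where exactly 2 are fielders: C(7,2)·C(12,4) = 21·495 = 10395.
Conditional probability = 10395/26208 = 165/416.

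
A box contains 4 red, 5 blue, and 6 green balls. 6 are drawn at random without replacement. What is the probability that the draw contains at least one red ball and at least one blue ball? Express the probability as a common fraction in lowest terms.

394/455

There are C(15,6) = 5005 possible draws.
By inclusion-exclusion on the complements, draws missing all red or all blue: C(11,6) + C(10,6) − C(6,6) = 462 + 210 − 1 = 671.
So draws with at least one of each: 5005 − 671 = 4334, probability 4334/5005 = 394/455.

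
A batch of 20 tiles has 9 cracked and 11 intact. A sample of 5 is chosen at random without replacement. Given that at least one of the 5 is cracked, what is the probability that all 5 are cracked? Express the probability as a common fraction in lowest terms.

Work in counts. Selections with at least one cracked: C(20,5) − C(11,5) = 15504 − 462 = 15042.
Of those, selections where all 5 are cracked: C(9,5) = 126.
Conditional probability = 126/15042 = 21/2507.

21/2507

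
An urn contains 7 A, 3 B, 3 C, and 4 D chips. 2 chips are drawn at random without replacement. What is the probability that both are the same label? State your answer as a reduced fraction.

There are C(17,2) = 136 ways to draw 2 chips.
All same label: C(7,2) + C(3,2) + C(3,2) + C(4,2) = 21 + 3 + 3 + 6 = 33.
Probability = 33/136.

33/136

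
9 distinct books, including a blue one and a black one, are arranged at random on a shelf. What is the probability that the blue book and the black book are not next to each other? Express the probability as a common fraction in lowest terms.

7/9

There are 9! = 362880 arrangements.
Arrangements with the blue book and the black book adjacent: 2·8! = 80640.
So not adjacent: 362880 − 80640 = 282240, probability 282240/362880 = 7/9.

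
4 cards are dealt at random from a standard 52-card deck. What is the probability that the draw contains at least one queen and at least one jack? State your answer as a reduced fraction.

There are C(52,4) = 270725 possible draws.
By inclusion-exclusion on the complements, draws missing all queens or all jacks: C(48,4) + C(48,4) − C(44,4) = 194580 + 194580 − 135751 = 253409.
So draws with at least one of each: 270725 − 253409 = 17316, probability 17316/270725 = 1332/20825.

1332/20825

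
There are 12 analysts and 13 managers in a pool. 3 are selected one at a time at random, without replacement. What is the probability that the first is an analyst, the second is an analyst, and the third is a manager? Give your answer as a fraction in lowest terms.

143/1150

Multiply the conditional probabilities at each draw: 12/25 · 11/24 · 13/23 = 1716/13800 = 143/1150.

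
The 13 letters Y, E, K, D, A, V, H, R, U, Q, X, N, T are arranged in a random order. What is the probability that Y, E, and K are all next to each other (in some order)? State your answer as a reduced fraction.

1/26

There are 13! = 6227020800 arrangements.
Treat the three as one block: 11! placements × 3! orders within the block = 39916800·6 = 239500800.
Probability = 239500800/6227020800 = 1/26.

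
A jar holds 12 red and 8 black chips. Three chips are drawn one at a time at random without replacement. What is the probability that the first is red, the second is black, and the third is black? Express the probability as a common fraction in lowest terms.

28/285

Multiply the conditional probabilities at each draw: 12/20 · 8/19 · 7/18 = 672/6840 = 28/285.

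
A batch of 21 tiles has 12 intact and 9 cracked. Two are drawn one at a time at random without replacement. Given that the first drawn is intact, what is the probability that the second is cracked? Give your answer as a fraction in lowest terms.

After removing one intact, 20 remain: 11 intact and 9 cracked.
So the probability the next is cracked is 9/20.

9/20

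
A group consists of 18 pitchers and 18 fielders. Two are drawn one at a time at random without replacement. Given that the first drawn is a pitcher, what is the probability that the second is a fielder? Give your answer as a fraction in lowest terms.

18/35

After removing one pitcher, 35 remain: 17 pitchers and 18 fielders.
So the probability the next is a fielder is 18/35.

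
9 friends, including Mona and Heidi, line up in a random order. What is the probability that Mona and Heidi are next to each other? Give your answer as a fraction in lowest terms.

There are 9! = 362880 arrangements.
Treat Mona and Heidi as a block: 8! arrangements of the blocks × 2 orders within the block = 2·40320 = 80640.
Probability = 80640/362880 = 2/9.

2/9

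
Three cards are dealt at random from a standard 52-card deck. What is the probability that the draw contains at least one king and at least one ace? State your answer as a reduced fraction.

There are C(52,3) = 22100 possible draws.
By inclusion-exclusion on the complements, draws missing all kings or all aces: C(48,3) + C(48,3) − C(44,3) = 17296 + 17296 − 13244 = 21348.
So draws with at least one of each: 22100 − 21348 = 752, probability 752/22100 = 188/5525.

188/5525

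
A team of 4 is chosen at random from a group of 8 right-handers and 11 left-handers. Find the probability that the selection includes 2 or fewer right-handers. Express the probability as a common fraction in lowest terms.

1595/1938

There are C(19,4) = 3876 ways to choose the 4.
Count the complement (more than 2 right-handers): C(8,3)·C(11,1) + C(8,4)·C(11,0) = 616 + 70 = 686.
Probability = 1 − 686/3876 = 3190/3876 = 1595/1938.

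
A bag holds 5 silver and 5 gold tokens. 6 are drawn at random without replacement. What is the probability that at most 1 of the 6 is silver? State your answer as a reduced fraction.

1/42

There are C(10,6) = 210 ways to choose the 6.
Favorable selections (at most 1 silver): C(5,1)·C(5,5) = 5.
Probability = 5/210 = 1/42.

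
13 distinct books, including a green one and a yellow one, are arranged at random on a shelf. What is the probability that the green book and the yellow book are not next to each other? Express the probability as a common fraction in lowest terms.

There are 13! = 6227020800 arrangements.
Arrangements with the green book and the yellow book adjacent: 2·12! = 958003200.
So not adjacent: 6227020800 − 958003200 = 5269017600, probability 5269017600/6227020800 = 11/13.

11/13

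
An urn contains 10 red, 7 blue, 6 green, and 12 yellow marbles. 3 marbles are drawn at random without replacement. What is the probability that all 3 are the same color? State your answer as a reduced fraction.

There are C(35,3) = 6545 ways to draw 3 marbles.
All same color: C(10,3) + C(7,3) + C(6,3) + C(12,3) = 120 + 35 + 20 + 220 = 395.
Probability = 395/6545 = 79/1309.

79/1309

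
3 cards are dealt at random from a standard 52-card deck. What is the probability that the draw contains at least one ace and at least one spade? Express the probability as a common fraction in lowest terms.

33/260

There are C(52,3) = 22100 possible draws.
By inclusion-exclusion on the complements, draws missing all aces or all spades: C(48,3) + C(39,3) − C(36,3) = 17296 + 9139 − 7140 = 19295.
So draws with at least one of each: 22100 − 19295 = 2805, probability 2805/22100 = 33/260.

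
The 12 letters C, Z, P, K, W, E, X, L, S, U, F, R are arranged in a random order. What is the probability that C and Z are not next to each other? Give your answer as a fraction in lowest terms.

There are 12! = 479001600 arrangements.
Arrangements with C and Z adjacent: 2·11! = 79833600.
So not adjacent: 479001600 − 79833600 = 399168000, probability 399168000/479001600 = 5/6.

5/6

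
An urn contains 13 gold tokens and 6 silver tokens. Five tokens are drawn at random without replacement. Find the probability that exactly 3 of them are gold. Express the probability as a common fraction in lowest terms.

715/1938

There are C(19,5) = 11628 ways to choose 5 from 19.
Selections with exactly 3 gold: choose 3 of the 13 gold and 2 of the 6 silver, C(13,3)·C(6,2) = 286·15 = 4290.
Probability = 4290/11628 = 715/1938.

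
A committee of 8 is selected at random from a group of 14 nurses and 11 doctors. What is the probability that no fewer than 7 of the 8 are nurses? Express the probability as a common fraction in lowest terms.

Total selections: C(25,8) = 1081575.
Favorable selections (no fewer than 7 nurses): C(14,7)·C(11,1) + C(14,8)·C(11,0) = 37752 + 3003 = 40755.
Probability = 40755/1081575 = 13/345.

13/345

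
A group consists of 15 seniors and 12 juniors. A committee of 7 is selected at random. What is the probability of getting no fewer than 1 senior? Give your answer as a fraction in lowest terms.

Total selections: C(27,7) = 888030.
The complement is all 7 are juniors: C(12,7) = 792.
Probability = 1 − 792/888030 = 887238/888030 = 4481/4485.

4481/4485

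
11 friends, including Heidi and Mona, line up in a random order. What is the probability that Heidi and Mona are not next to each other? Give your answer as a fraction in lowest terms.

9/11

There are 11! = 39916800 arrangements.
Arrangements with Heidi and Mona adjacent: 2·10! = 7257600.
So not adjacent: 39916800 − 7257600 = 32659200, probability 32659200/39916800 = 9/11.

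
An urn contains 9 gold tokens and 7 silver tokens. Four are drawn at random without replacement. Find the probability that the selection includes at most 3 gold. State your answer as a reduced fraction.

121/130

Total selections: C(16,4) = 1820.
The complement is exactly 4 gold: C(9,4)·C(7,0) = 126.
Probability = 1 − 126/1820 = 1694/1820 = 121/130.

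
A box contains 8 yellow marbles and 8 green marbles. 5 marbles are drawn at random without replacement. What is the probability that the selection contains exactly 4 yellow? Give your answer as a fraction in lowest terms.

The sample space is all 5-subsets of the 16: C(16,5) = 4368.
Selections with exactly 4 yellow: choose 4 of the 8 yellow and 1 of the 8 green, C(8,4)·C(8,1) = 70·8 = 560.
Probability = 560/4368 = 5/39.

5/39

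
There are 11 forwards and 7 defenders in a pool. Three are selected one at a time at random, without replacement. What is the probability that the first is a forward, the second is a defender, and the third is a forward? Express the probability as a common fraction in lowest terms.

Multiply the conditional probabilities at each draw: 11/18 · 7/17 · 10/16 = 770/4896 = 385/2448.

385/2448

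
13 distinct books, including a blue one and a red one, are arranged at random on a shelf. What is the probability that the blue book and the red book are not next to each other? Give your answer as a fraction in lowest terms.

There are 13! = 6227020800 arrangements.
Arrangements with the blue book and the red book adjacent: 2·12! = 958003200.
So not adjacent: 6227020800 − 958003200 = 5269017600, probability 5269017600/6227020800 = 11/13.

11/13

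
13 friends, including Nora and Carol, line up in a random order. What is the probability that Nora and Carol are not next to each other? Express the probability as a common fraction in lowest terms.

There are 13! = 6227020800 arrangements.
Arrangements with Nora and Carol adjacent: 2·12! = 958003200.
So not adjacent: 6227020800 − 958003200 = 5269017600, probability 5269017600/6227020800 = 11/13.

11/13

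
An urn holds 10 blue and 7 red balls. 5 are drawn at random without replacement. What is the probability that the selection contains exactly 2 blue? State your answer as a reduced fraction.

225/884

The sample space is all 5-subsets of the 17: C(17,5) = 6188.
Selections with exactly 2 blue: choose 2 of the 10 blue and 3 of the 7 red, C(10,2)·C(7,3) = 45·35 = 1575.
Probability = 1575/6188 = 225/884.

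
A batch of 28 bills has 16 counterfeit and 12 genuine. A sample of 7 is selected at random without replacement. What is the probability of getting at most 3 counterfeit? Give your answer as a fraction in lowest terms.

Total selections: C(28,7) = 1184040.
Favorable selections (at most 3 counterfeit): C(16,0)·C(12,7) + C(16,1)·C(12,6) + C(16,2)·C(12,5) + C(16,3)·C(12,4) = 792 + 14784 + 95040 + 277200 = 387816.
Probability = 387816/1184040 = 113/345.

113/345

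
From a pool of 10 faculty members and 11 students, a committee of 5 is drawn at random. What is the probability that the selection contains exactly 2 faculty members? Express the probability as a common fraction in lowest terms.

Total number of selections: C(21,5) = 20349.
Selections with exactly 2 faculty members: choose 2 of the 10 faculty members and 3 of the 11 students, C(10,2)·C(11,3) = 45·165 = 7425.
Probability = 7425/20349 = 825/2261.

825/2261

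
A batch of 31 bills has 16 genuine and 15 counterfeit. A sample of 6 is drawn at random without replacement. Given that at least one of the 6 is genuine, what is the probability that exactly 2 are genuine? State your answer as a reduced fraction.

Work in counts. Selections with at least one genuine: C(31,6) − C(15,6) = 736281 − 5005 = 731276.
Of those, selections where exactly 2 are genuine: C(16,2)·C(15,4) = 120·1365 = 163800.
Conditional probability = 163800/731276 = 450/2009.

450/2009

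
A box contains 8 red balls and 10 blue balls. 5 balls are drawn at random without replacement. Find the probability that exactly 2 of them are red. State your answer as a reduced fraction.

The sample space is all 5-subsets of the 18: C(18,5) = 8568.
Selections with exactly 2 red: choose 2 of the 8 red and 3 of the 10 blue, C(8,2)·C(10,3) = 28·120 = 3360.
Probability = 3360/8568 = 20/51.

20/51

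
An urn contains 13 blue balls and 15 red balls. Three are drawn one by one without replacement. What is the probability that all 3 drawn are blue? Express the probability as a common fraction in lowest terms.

11/126

Multiply the conditional probabilities at each draw: 13/28 · 12/27 · 11/26 = 1716/19656 = 11/126.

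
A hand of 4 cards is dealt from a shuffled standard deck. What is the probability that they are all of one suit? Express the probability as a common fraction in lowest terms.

44/4165

There are C(52,4) = 270725 possible 4-card hands.
Hands of one suit: 4 suits × C(13,4) = 4·715 = 2860.
Probability = 2860/270725 = 44/4165.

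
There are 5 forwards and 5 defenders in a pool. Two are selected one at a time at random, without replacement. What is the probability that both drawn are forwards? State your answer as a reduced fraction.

2/9

Multiply the conditional probabilities at each draw: 5/10 · 4/9 = 20/90 = 2/9.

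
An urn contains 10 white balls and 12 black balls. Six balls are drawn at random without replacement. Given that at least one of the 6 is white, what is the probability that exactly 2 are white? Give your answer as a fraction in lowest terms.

675/2233

Work in counts. Selections with at least one white: C(22,6) − C(12,6) = 74613 − 924 = 73689.
Of those, selections where exactly 2 are white: C(10,2)·C(12,4) = 45·495 = 22275.
Conditional probability = 22275/73689 = 675/2233.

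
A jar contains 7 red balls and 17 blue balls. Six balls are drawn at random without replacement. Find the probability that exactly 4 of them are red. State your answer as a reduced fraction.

The sample space is all 6-subsets of the 24: C(24,6) = 134596.
Selections with exactly 4 red: choose 4 of the 7 red and 2 of the 17 blue, C(7,4)·C(17,2) = 35·136 = 4760.
Probability = 4760/134596 = 170/4807.

170/4807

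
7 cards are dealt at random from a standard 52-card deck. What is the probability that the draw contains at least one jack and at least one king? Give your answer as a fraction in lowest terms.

There are C(52,7) = 133784560 possible draws.
By inclusion-exclusion on the complements, draws missing all jacks or all kings: C(48,7) + C(48,7) − C(44,7) = 73629072 + 73629072 − 38320568 = 108937576.
So draws with at least one of each: 133784560 − 108937576 = 24846984, probability 24846984/133784560 = 3105873/16723070.

3105873/16723070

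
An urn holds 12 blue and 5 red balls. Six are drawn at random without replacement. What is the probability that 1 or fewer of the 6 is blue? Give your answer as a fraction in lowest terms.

3/3094

There are C(17,6) = 12376 ways to choose the 6.
Favorable selections (1 or fewer blue): C(12,1)·C(5,5) = 12.
Probability = 12/12376 = 3/3094.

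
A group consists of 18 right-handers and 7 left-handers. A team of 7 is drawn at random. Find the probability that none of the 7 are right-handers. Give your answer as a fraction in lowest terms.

There are C(25,7) = 480700 possible selections.
Selections with no right-handers (all left-handers): C(7,7) = 1.
Probability = 1/480700.

1/480700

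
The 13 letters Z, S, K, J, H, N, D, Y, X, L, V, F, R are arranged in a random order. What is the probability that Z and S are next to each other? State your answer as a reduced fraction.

2/13

There are 13! = 6227020800 arrangements.
Treat Z and S as a block: 12! arrangements of the blocks × 2 orders within the block = 2·479001600 = 958003200.
Probability = 958003200/6227020800 = 2/13.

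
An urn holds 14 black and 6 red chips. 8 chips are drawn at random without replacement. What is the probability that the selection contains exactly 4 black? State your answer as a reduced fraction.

Total number of selections: C(20,8) = 125970.
Selections with exactly 4 black: choose 4 of the 14 black and 4 of the 6 red, C(14,4)·C(6,4) = 1001·15 = 15015.
Probability = 15015/125970 = 77/646.

77/646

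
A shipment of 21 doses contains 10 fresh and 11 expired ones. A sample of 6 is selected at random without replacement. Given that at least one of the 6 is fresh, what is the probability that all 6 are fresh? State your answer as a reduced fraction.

5/1281

Work in counts. Selections with at least one fresh: C(21,6) − C(11,6) = 54264 − 462 = 53802.
Of those, selections where all 6 are fresh: C(10,6) = 210.
Conditional probability = 210/53802 = 5/1281.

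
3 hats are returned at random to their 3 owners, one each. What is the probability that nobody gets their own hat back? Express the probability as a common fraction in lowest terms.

There are 3! = 6 assignments.
By inclusion-exclusion, assignments with no fixed points: C(3,0)·3! − C(3,1)·2! + C(3,2)·1! − C(3,3)·0! = 2.
Probability = 2/6 = 1/3.

1/3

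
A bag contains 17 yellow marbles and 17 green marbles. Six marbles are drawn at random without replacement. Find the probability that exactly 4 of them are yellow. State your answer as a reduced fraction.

Total number of selections: C(34,6) = 1344904.
Selections with exactly 4 yellow: choose 4 of the 17 yellow and 2 of the 17 green, C(17,4)·C(17,2) = 2380·136 = 323680.
Probability = 323680/1344904 = 2380/9889.

2380/9889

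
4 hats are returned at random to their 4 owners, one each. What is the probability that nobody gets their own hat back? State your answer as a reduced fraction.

3/8

There are 4! = 24 assignments.
By inclusion-exclusion, assignments with no fixed points: C(4,0)·4! − C(4,1)·3! + C(4,2)·2! − C(4,3)·1! + C(4,4)·0! = 9.
Probability = 9/24 = 3/8.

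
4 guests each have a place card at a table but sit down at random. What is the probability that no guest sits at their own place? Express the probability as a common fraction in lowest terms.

There are 4! = 24 seatings.
By inclusion-exclusion, seatings with no fixed points: C(4,0)·4! − C(4,1)·3! + C(4,2)·2! − C(4,3)·1! + C(4,4)·0! = 9.
Probability = 9/24 = 3/8.

3/8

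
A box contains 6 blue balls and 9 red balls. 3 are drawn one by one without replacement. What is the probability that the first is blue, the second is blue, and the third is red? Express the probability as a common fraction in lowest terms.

Multiply the conditional probabilities at each draw: 6/15 · 5/14 · 9/13 = 270/2730 = 9/91.

9/91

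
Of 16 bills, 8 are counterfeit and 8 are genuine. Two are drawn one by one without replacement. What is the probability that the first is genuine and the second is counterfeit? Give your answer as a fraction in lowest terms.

4/15

Multiply the conditional probabilities at each draw: 8/16 · 8/15 = 64/240 = 4/15.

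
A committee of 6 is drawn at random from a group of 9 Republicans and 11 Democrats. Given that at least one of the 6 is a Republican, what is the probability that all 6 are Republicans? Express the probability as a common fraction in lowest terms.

Work in counts. Selections with at least one Republican: C(20,6) − C(11,6) = 38760 − 462 = 38298.
Of those, selections where all 6 are Republicans: C(9,6) = 84.
Conditional probability = 84/38298 = 14/6383.

14/6383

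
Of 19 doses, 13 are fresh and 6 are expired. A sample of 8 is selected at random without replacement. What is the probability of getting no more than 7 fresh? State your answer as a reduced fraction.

There are C(19,8) = 75582 ways to choose the 8.
The complement is exactly 8 fresh: C(13,8)·C(6,0) = 1287.
Probability = 1 − 1287/75582 = 74295/75582 = 635/646.

635/646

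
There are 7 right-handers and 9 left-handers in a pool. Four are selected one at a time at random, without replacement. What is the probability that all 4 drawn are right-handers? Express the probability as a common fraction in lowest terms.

Multiply the conditional probabilities at each draw: 7/16 · 6/15 · 5/14 · 4/13 = 840/43680 = 1/52.

1/52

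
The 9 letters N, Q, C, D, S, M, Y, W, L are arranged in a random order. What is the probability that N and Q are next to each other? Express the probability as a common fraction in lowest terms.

2/9

There are 9! = 362880 arrangements.
Treat N and Q as a block: 8! arrangements of the blocks × 2 orders within the block = 2·40320 = 80640.
Probability = 80640/362880 = 2/9.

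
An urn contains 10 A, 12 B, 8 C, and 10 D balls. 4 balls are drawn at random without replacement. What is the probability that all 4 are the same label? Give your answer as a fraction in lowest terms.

197/18278

There are C(40,4) = 91390 ways to draw 4 balls.
All same label: C(10,4) + C(12,4) + C(8,4) + C(10,4) = 210 + 495 + 70 + 210 = 985.
Probability = 985/91390 = 197/18278.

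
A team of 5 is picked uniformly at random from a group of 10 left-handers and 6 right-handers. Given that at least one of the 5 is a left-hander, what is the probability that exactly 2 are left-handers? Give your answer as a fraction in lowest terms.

Work in counts. Selections with at least one left-hander: C(16,5) − C(6,5) = 4368 − 6 = 4362.
Of those, selections where exactly 2 are left-handers: C(10,2)·C(6,3) = 45·20 = 900.
Conditional probability = 900/4362 = 150/727.

150/727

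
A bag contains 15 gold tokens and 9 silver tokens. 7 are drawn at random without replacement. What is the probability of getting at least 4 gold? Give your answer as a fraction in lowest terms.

3809/4807

There are C(24,7) = 346104 ways to choose the 7.
Favorable selections (at least 4 gold): C(15,4)·C(9,3) + C(15,5)·C(9,2) + C(15,6)·C(9,1) + C(15,7)·C(9,0) = 114660 + 108108 + 45045 + 6435 = 274248.
Probability = 274248/346104 = 3809/4807.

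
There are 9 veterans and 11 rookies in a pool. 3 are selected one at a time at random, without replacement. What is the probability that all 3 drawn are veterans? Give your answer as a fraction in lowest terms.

7/95

Multiply the conditional probabilities at each draw: 9/20 · 8/19 · 7/18 = 504/6840 = 7/95.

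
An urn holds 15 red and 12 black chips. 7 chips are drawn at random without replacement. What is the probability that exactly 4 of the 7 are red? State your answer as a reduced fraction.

There are C(27,7) = 888030 ways to choose 7 from 27.
Selections with exactly 4 red: choose 4 of the 15 red and 3 of the 12 black, C(15,4)·C(12,3) = 1365·220 = 300300.
Probability = 300300/888030 = 70/207.

70/207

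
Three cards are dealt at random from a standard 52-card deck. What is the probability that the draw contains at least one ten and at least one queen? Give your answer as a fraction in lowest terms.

There are C(52,3) = 22100 possible draws.
By inclusion-exclusion on the complements, draws missing all tens or all queens: C(48,3) + C(48,3) − C(44,3) = 17296 + 17296 − 13244 = 21348.
So draws with at least one of each: 22100 − 21348 = 752, probability 752/22100 = 188/5525.

188/5525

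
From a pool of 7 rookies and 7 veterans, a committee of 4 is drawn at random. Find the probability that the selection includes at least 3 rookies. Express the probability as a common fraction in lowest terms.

40/143

Total selections: C(14,4) = 1001.
Favorable selections (at least 3 rookies): C(7,3)·C(7,1) + C(7,4)·C(7,0) = 245 + 35 = 280.
Probability = 280/1001 = 40/143.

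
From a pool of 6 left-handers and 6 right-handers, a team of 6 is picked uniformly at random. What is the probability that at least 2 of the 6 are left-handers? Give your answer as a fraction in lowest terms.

Total selections: C(12,6) = 924.
Count the complement (fewer than 2 left-handers): C(6,0)·C(6,6) + C(6,1)·C(6,5) = 1 + 36 = 37.
Probability = 1 − 37/924 = 887/924.

887/924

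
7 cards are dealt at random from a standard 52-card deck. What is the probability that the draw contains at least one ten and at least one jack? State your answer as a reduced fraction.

3105873/16723070

There are C(52,7) = 133784560 possible draws.
By inclusion-exclusion on the complements, draws missing all tens or all jacks: C(48,7) + C(48,7) − C(44,7) = 73629072 + 73629072 − 38320568 = 108937576.
So draws with at least one of each: 133784560 − 108937576 = 24846984, probability 24846984/133784560 = 3105873/16723070.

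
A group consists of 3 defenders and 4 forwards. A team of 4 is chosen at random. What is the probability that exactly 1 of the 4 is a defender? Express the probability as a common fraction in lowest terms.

Total number of selections: C(7,4) = 35.
Selections with exactly 1 defender: choose 1 of the 3 defenders and 3 of the 4 forwards, C(3,1)·C(4,3) = 3·4 = 12.
Probability = 12/35.

12/35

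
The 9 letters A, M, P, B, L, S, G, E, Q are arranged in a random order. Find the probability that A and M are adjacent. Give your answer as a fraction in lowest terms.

There are 9! = 362880 arrangements.
Treat A and M as a block: 8! arrangements of the blocks × 2 orders within the block = 2·40320 = 80640.
Probability = 80640/362880 = 2/9.

2/9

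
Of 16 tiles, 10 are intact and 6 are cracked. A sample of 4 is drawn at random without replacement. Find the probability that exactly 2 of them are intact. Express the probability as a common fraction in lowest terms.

135/364

The sample space is all 4-subsets of the 16: C(16,4) = 1820.
Selections with exactly 2 intact: choose 2 of the 10 intact and 2 of the 6 cracked, C(10,2)·C(6,2) = 45·15 = 675.
Probability = 675/1820 = 135/364.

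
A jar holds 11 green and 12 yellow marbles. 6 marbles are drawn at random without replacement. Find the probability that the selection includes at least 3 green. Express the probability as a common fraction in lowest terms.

1942/3059

There are C(23,6) = 100947 ways to choose the 6.
Favorable selections (at least 3 green): C(11,3)·C(12,3) + C(11,4)·C(12,2) + C(11,5)·C(12,1) + C(11,6)·C(12,0) = 36300 + 21780 + 5544 + 462 = 64086.
Probability = 64086/100947 = 1942/3059.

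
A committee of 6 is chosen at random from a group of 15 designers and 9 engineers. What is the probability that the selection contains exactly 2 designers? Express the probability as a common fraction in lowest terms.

The sample space is all 6-subsets of the 24: C(24,6) = 134596.
Selections with exactly 2 designers: choose 2 of the 15 designers and 4 of the 9 engineers, C(15,2)·C(9,4) = 105·126 = 13230.
Probability = 13230/134596 = 945/9614.

945/9614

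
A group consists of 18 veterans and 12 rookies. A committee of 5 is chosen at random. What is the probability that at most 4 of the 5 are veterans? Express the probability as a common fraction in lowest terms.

1063/1131

Total selections: C(30,5) = 142506.
Favorable selections (at most 4 veterans): C(18,0)·C(12,5) + C(18,1)·C(12,4) + C(18,2)·C(12,3) + C(18,3)·C(12,2) + C(18,4)·C(12,1) = 792 + 8910 + 33660 + 53856 + 36720 = 133938.
Probability = 133938/142506 = 1063/1131.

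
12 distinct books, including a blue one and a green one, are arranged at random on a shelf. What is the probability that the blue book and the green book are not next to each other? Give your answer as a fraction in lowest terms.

There are 12! = 479001600 arrangements.
Arrangements with the blue book and the green book adjacent: 2·11! = 79833600.
So not adjacent: 479001600 − 79833600 = 399168000, probability 399168000/479001600 = 5/6.

5/6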